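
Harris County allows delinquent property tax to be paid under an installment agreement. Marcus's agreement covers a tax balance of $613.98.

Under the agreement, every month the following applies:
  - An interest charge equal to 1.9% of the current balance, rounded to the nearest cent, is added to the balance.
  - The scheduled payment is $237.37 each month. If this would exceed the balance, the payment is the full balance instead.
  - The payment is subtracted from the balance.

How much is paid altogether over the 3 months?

$636.04

Month 1: $613.98 +$11.67 interest = $625.65; pay $237.37 → $388.28
Month 2: $388.28 +$7.38 interest = $395.66; pay $237.37 → $158.29
Month 3: $158.29 +$3.01 interest = $161.30; pay $161.30 → $0.00
Total paid: $636.04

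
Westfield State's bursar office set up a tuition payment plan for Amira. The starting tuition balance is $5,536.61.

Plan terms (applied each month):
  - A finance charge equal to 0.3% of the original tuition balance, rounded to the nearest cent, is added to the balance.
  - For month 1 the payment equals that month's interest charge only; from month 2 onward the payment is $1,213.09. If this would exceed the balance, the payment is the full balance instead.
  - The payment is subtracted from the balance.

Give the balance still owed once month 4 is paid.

Month 1: $5,536.61 +$16.61 interest = $5,553.22; pay $16.61 → $5,536.61
Month 2: $5,536.61 +$16.61 interest = $5,553.22; pay $1,213.09 → $4,340.13
Month 3: $4,340.13 +$16.61 interest = $4,356.74; pay $1,213.09 → $3,143.65
Month 4: $3,143.65 +$16.61 interest = $3,160.26; pay $1,213.09 → $1,947.17

$1,947.17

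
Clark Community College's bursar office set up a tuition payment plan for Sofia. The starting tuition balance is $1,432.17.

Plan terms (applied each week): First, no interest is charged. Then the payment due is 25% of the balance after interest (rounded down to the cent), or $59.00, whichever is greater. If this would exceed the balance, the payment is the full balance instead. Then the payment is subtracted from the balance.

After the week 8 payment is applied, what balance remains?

$132.19

Week 1: opening $1,432.17; payment $358.04; balance $1,074.13
Week 2: opening $1,074.13; payment $268.53; balance $805.60
Week 3: opening $805.60; payment $201.40; balance $604.20
Week 4: opening $604.20; payment $151.05; balance $453.15
Week 5: opening $453.15; payment $113.28; balance $339.87
Week 6: opening $339.87; payment $84.96; balance $254.91
Week 7: opening $254.91; payment $63.72; balance $191.19
Week 8: opening $191.19; payment $59.00; balance $132.19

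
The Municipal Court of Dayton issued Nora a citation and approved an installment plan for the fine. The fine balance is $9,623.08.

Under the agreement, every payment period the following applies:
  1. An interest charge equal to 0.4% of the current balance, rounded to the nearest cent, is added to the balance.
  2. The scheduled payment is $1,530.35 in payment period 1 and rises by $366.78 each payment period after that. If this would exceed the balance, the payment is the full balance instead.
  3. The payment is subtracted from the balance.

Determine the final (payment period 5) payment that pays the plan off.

$1,418.84

# | Opening | Interest | Payment | End bal
1 | $9,623.08 | $38.49 | $1,530.35 | $8,131.22
2 | $8,131.22 | $32.52 | $1,897.13 | $6,266.61
3 | $6,266.61 | $25.07 | $2,263.91 | $4,027.77
4 | $4,027.77 | $16.11 | $2,630.69 | $1,413.19
5 | $1,413.19 | $5.65 | $1,418.84 | $0.00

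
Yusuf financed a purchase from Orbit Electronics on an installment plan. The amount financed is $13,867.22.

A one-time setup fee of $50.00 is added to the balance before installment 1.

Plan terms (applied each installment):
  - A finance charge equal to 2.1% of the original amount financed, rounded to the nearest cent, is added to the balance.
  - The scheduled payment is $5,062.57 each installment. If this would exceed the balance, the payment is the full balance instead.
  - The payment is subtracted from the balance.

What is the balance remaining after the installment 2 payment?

$4,374.50

Installment 1: opening $13,917.22; interest $291.21 → $14,208.43; payment $5,062.57; balance $9,145.86
Installment 2: opening $9,145.86; interest $291.21 → $9,437.07; payment $5,062.57; balance $4,374.50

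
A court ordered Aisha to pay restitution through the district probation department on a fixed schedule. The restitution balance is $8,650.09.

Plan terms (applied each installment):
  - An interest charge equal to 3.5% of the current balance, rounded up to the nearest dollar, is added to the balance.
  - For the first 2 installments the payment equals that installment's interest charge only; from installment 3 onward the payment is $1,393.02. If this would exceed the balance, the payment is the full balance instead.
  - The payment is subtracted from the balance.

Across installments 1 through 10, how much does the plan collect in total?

$10,536.09

Installment 1: $8,650.09 +$303.00 interest = $8,953.09; pay $303.00 → $8,650.09
Installment 2: $8,650.09 +$303.00 interest = $8,953.09; pay $303.00 → $8,650.09
Installment 3: $8,650.09 +$303.00 interest = $8,953.09; pay $1,393.02 → $7,560.07
Installment 4: $7,560.07 +$265.00 interest = $7,825.07; pay $1,393.02 → $6,432.05
Installment 5: $6,432.05 +$226.00 interest = $6,658.05; pay $1,393.02 → $5,265.03
Installment 6: $5,265.03 +$185.00 interest = $5,450.03; pay $1,393.02 → $4,057.01
Installment 7: $4,057.01 +$142.00 interest = $4,199.01; pay $1,393.02 → $2,805.99
Installment 8: $2,805.99 +$99.00 interest = $2,904.99; pay $1,393.02 → $1,511.97
Installment 9: $1,511.97 +$53.00 interest = $1,564.97; pay $1,393.02 → $171.95
Installment 10: $171.95 +$7.00 interest = $178.95; pay $178.95 → $0.00
Total paid: $10,536.09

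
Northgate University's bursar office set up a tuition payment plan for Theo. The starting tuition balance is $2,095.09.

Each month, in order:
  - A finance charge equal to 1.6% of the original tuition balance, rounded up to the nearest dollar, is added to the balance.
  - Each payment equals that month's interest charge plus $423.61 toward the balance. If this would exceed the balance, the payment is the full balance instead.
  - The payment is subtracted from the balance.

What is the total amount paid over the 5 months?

# | Opening | Interest | Payment | End bal
1 | $2,095.09 | $34.00 | $457.61 | $1,671.48
2 | $1,671.48 | $34.00 | $457.61 | $1,247.87
3 | $1,247.87 | $34.00 | $457.61 | $824.26
4 | $824.26 | $34.00 | $457.61 | $400.65
5 | $400.65 | $34.00 | $434.65 | $0.00
Total paid: $2,265.09

$2,265.09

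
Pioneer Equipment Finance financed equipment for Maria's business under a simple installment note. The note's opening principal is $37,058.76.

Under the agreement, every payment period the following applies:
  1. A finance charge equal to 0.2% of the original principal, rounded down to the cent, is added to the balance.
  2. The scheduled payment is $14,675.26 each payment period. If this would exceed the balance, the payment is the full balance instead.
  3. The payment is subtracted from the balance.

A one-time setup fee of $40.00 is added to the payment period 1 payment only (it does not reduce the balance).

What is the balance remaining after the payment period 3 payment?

Payment period 1: opening $37,058.76; interest $74.11 → $37,132.87; payment $14,675.26 (+ $40.00 fee); balance $22,457.61
Payment period 2: opening $22,457.61; interest $74.11 → $22,531.72; payment $14,675.26; balance $7,856.46
Payment period 3: opening $7,856.46; interest $74.11 → $7,930.57; payment $7,930.57; balance $0.00

$0.00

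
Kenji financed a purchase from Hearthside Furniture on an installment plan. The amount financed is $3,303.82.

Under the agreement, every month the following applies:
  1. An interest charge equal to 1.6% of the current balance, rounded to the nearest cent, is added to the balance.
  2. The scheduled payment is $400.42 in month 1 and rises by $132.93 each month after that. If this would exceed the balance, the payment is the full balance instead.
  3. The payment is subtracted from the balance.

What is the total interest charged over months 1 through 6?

Month 1: opening $3,303.82; interest $52.86 → $3,356.68; payment $400.42; balance $2,956.26
Month 2: opening $2,956.26; interest $47.30 → $3,003.56; payment $533.35; balance $2,470.21
Month 3: opening $2,470.21; interest $39.52 → $2,509.73; payment $666.28; balance $1,843.45
Month 4: opening $1,843.45; interest $29.50 → $1,872.95; payment $799.21; balance $1,073.74
Month 5: opening $1,073.74; interest $17.18 → $1,090.92; payment $932.14; balance $158.78
Month 6: opening $158.78; interest $2.54 → $161.32; payment $161.32; balance $0.00
Total interest: $52.86 + $47.30 + $39.52 + $29.50 + $17.18 + $2.54 = $188.90

$188.90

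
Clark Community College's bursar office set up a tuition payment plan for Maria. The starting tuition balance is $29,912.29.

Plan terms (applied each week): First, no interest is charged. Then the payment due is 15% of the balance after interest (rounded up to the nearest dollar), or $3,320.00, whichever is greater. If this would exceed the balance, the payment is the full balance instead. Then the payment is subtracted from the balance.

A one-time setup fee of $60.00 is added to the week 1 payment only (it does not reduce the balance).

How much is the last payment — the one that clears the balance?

$1,691.29

# | Opening | Payment | Fee | End bal
1 | $29,912.29 | $4,487.00 | $60.00 | $25,425.29
2 | $25,425.29 | $3,814.00 | — | $21,611.29
3 | $21,611.29 | $3,320.00 | — | $18,291.29
4 | $18,291.29 | $3,320.00 | — | $14,971.29
5 | $14,971.29 | $3,320.00 | — | $11,651.29
6 | $11,651.29 | $3,320.00 | — | $8,331.29
7 | $8,331.29 | $3,320.00 | — | $5,011.29
8 | $5,011.29 | $3,320.00 | — | $1,691.29
9 | $1,691.29 | $1,691.29 | — | $0.00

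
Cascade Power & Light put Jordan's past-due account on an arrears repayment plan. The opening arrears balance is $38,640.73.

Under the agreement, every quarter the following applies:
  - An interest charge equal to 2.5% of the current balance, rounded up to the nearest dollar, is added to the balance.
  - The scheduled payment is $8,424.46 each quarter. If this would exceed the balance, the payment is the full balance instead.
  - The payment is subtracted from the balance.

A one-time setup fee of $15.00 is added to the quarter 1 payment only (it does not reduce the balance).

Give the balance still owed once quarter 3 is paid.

$15,703.35

# | Opening | Interest | Payment | Fee | End bal
1 | $38,640.73 | $967.00 | $8,424.46 | $15.00 | $31,183.27
2 | $31,183.27 | $780.00 | $8,424.46 | — | $23,538.81
3 | $23,538.81 | $589.00 | $8,424.46 | — | $15,703.35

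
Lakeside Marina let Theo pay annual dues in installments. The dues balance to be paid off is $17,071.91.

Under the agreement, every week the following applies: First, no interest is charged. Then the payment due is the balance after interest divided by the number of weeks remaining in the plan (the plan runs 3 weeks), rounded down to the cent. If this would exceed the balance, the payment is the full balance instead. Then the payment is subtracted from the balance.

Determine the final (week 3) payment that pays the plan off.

$5,690.64

Week 1: $17,071.91 − $5,690.63 → $11,381.28
Week 2: $11,381.28 − $5,690.64 → $5,690.64
Week 3: $5,690.64 − $5,690.64 → $0.00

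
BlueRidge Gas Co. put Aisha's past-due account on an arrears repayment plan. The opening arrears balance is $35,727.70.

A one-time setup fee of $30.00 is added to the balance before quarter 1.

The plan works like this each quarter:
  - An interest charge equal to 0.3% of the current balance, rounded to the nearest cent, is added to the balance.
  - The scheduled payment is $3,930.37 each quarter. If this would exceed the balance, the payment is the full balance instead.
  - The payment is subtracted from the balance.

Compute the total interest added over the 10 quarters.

# | Opening | Interest | Payment | End bal
1 | $35,757.70 | $107.27 | $3,930.37 | $31,934.60
2 | $31,934.60 | $95.80 | $3,930.37 | $28,100.03
3 | $28,100.03 | $84.30 | $3,930.37 | $24,253.96
4 | $24,253.96 | $72.76 | $3,930.37 | $20,396.35
5 | $20,396.35 | $61.19 | $3,930.37 | $16,527.17
6 | $16,527.17 | $49.58 | $3,930.37 | $12,646.38
7 | $12,646.38 | $37.94 | $3,930.37 | $8,753.95
8 | $8,753.95 | $26.26 | $3,930.37 | $4,849.84
9 | $4,849.84 | $14.55 | $3,930.37 | $934.02
10 | $934.02 | $2.80 | $936.82 | $0.00
Total interest: $107.27 + $95.80 + $84.30 + $72.76 + $61.19 + $49.58 + $37.94 + $26.26 + $14.55 + $2.80 = $552.45

$552.45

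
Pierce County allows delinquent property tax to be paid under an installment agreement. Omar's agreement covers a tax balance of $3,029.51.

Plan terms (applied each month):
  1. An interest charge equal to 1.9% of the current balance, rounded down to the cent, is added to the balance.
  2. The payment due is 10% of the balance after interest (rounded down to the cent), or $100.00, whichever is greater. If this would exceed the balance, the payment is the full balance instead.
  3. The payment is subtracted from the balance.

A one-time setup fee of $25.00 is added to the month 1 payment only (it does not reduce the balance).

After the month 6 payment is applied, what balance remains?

Month 1: $3,029.51 +$57.56 interest = $3,087.07; pay $308.70 (+ $25.00 fee) → $2,778.37
Month 2: $2,778.37 +$52.78 interest = $2,831.15; pay $283.11 → $2,548.04
Month 3: $2,548.04 +$48.41 interest = $2,596.45; pay $259.64 → $2,336.81
Month 4: $2,336.81 +$44.39 interest = $2,381.20; pay $238.12 → $2,143.08
Month 5: $2,143.08 +$40.71 interest = $2,183.79; pay $218.37 → $1,965.42
Month 6: $1,965.42 +$37.34 interest = $2,002.76; pay $200.27 → $1,802.49

$1,802.49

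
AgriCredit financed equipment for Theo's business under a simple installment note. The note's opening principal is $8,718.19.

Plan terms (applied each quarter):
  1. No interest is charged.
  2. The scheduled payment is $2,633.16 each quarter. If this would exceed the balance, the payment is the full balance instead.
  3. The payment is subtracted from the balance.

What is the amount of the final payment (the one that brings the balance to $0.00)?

Quarter 1: $8,718.19 − $2,633.16 → $6,085.03
Quarter 2: $6,085.03 − $2,633.16 → $3,451.87
Quarter 3: $3,451.87 − $2,633.16 → $818.71
Quarter 4: $818.71 − $818.71 → $0.00

$818.71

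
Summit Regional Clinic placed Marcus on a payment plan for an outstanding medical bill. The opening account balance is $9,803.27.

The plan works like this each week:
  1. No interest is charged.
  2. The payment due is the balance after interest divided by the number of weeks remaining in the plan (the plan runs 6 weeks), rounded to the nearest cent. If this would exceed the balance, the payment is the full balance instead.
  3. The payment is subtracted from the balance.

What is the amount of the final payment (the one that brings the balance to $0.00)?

Week 1: opening $9,803.27; payment $1,633.88; balance $8,169.39
Week 2: opening $8,169.39; payment $1,633.88; balance $6,535.51
Week 3: opening $6,535.51; payment $1,633.88; balance $4,901.63
Week 4: opening $4,901.63; payment $1,633.88; balance $3,267.75
Week 5: opening $3,267.75; payment $1,633.88; balance $1,633.87
Week 6: opening $1,633.87; payment $1,633.87; balance $0.00

$1,633.87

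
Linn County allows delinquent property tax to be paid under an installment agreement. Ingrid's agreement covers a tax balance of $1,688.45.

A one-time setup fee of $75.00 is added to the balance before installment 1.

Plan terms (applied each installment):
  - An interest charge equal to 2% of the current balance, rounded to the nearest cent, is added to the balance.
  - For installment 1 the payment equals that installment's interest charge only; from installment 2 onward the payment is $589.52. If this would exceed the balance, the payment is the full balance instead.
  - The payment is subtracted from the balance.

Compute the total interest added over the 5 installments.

Installment 1: $1,763.45 +$35.27 interest = $1,798.72; pay $35.27 → $1,763.45
Installment 2: $1,763.45 +$35.27 interest = $1,798.72; pay $589.52 → $1,209.20
Installment 3: $1,209.20 +$24.18 interest = $1,233.38; pay $589.52 → $643.86
Installment 4: $643.86 +$12.88 interest = $656.74; pay $589.52 → $67.22
Installment 5: $67.22 +$1.34 interest = $68.56; pay $68.56 → $0.00
Total interest: $35.27 + $35.27 + $24.18 + $12.88 + $1.34 = $108.94

$108.94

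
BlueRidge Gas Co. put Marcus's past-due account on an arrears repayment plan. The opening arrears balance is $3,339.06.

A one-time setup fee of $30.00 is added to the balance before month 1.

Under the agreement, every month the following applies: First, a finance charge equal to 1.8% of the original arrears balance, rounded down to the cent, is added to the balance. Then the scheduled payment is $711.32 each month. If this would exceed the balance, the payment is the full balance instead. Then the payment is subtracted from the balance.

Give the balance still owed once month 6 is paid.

# | Opening | Interest | Payment | End bal
1 | $3,369.06 | $60.10 | $711.32 | $2,717.84
2 | $2,717.84 | $60.10 | $711.32 | $2,066.62
3 | $2,066.62 | $60.10 | $711.32 | $1,415.40
4 | $1,415.40 | $60.10 | $711.32 | $764.18
5 | $764.18 | $60.10 | $711.32 | $112.96
6 | $112.96 | $60.10 | $173.06 | $0.00

$0.00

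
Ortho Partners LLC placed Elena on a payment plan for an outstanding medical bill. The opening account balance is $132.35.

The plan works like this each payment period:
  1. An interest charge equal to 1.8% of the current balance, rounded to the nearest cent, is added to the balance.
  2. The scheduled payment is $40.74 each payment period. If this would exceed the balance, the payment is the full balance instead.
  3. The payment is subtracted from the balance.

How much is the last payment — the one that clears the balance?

$15.46

Payment period 1: $132.35 +$2.38 interest = $134.73; pay $40.74 → $93.99
Payment period 2: $93.99 +$1.69 interest = $95.68; pay $40.74 → $54.94
Payment period 3: $54.94 +$0.99 interest = $55.93; pay $40.74 → $15.19
Payment period 4: $15.19 +$0.27 interest = $15.46; pay $15.46 → $0.00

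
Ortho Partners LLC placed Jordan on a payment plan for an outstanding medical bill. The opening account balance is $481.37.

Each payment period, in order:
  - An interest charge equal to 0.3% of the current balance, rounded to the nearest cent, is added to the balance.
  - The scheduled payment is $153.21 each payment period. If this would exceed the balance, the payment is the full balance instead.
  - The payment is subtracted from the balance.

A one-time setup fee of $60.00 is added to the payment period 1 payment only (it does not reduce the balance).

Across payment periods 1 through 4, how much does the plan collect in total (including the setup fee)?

# | Opening | Interest | Payment | Fee | End bal
1 | $481.37 | $1.44 | $153.21 | $60.00 | $329.60
2 | $329.60 | $0.99 | $153.21 | — | $177.38
3 | $177.38 | $0.53 | $153.21 | — | $24.70
4 | $24.70 | $0.07 | $24.77 | — | $0.00
Total paid: $544.40

$544.40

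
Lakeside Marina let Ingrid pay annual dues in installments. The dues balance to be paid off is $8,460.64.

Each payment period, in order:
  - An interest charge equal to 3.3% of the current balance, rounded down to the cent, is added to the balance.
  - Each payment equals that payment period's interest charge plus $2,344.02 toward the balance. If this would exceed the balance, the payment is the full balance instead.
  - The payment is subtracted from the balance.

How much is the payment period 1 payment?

# | Opening | Interest | Payment | End bal
1 | $8,460.64 | $279.20 | $2,623.22 | $6,116.62

$2,623.22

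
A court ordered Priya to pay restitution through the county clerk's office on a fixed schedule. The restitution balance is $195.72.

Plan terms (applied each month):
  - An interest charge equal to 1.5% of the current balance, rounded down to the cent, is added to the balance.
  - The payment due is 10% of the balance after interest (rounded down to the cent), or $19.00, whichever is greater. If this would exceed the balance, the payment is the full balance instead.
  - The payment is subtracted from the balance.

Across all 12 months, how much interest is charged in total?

Month 1: $195.72 +$2.93 interest = $198.65; pay $19.86 → $178.79
Month 2: $178.79 +$2.68 interest = $181.47; pay $19.00 → $162.47
Month 3: $162.47 +$2.43 interest = $164.90; pay $19.00 → $145.90
Month 4: $145.90 +$2.18 interest = $148.08; pay $19.00 → $129.08
Month 5: $129.08 +$1.93 interest = $131.01; pay $19.00 → $112.01
Month 6: $112.01 +$1.68 interest = $113.69; pay $19.00 → $94.69
Month 7: $94.69 +$1.42 interest = $96.11; pay $19.00 → $77.11
Month 8: $77.11 +$1.15 interest = $78.26; pay $19.00 → $59.26
Month 9: $59.26 +$0.88 interest = $60.14; pay $19.00 → $41.14
Month 10: $41.14 +$0.61 interest = $41.75; pay $19.00 → $22.75
Month 11: $22.75 +$0.34 interest = $23.09; pay $19.00 → $4.09
Month 12: $4.09 +$0.06 interest = $4.15; pay $4.15 → $0.00
Total interest: $2.93 + $2.68 + $2.43 + $2.18 + $1.93 + $1.68 + $1.42 + $1.15 + $0.88 + $0.61 + $0.34 + $0.06 = $18.29

$18.29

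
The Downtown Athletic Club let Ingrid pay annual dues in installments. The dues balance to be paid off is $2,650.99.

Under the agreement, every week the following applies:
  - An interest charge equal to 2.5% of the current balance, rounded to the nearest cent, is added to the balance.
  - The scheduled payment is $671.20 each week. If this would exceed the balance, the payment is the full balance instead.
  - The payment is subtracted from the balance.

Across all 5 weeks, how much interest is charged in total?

Week 1: $2,650.99 +$66.27 interest = $2,717.26; pay $671.20 → $2,046.06
Week 2: $2,046.06 +$51.15 interest = $2,097.21; pay $671.20 → $1,426.01
Week 3: $1,426.01 +$35.65 interest = $1,461.66; pay $671.20 → $790.46
Week 4: $790.46 +$19.76 interest = $810.22; pay $671.20 → $139.02
Week 5: $139.02 +$3.48 interest = $142.50; pay $142.50 → $0.00
Total interest: $66.27 + $51.15 + $35.65 + $19.76 + $3.48 = $176.31

$176.31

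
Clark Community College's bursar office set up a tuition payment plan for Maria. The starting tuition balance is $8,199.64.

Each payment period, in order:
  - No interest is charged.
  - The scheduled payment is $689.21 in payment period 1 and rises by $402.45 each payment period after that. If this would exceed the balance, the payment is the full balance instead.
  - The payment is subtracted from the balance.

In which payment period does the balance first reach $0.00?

6

Payment period 1: opening $8,199.64; payment $689.21; balance $7,510.43
Payment period 2: opening $7,510.43; payment $1,091.66; balance $6,418.77
Payment period 3: opening $6,418.77; payment $1,494.11; balance $4,924.66
Payment period 4: opening $4,924.66; payment $1,896.56; balance $3,028.10
Payment period 5: opening $3,028.10; payment $2,299.01; balance $729.09
Payment period 6: opening $729.09; payment $729.09; balance $0.00
Balance reaches $0.00 in payment period 6.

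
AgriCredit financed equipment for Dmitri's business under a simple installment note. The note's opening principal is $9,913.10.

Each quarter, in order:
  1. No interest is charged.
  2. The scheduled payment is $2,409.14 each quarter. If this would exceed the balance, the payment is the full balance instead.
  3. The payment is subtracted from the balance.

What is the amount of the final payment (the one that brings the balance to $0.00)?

$276.54

Quarter 1: $9,913.10 − $2,409.14 → $7,503.96
Quarter 2: $7,503.96 − $2,409.14 → $5,094.82
Quarter 3: $5,094.82 − $2,409.14 → $2,685.68
Quarter 4: $2,685.68 − $2,409.14 → $276.54
Quarter 5: $276.54 − $276.54 → $0.00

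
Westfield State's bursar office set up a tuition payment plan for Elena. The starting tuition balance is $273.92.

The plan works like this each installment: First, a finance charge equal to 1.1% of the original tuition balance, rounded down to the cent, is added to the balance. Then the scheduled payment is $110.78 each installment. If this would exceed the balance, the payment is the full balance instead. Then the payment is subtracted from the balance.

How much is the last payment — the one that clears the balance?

$61.39

Installment 1: $273.92 +$3.01 interest = $276.93; pay $110.78 → $166.15
Installment 2: $166.15 +$3.01 interest = $169.16; pay $110.78 → $58.38
Installment 3: $58.38 +$3.01 interest = $61.39; pay $61.39 → $0.00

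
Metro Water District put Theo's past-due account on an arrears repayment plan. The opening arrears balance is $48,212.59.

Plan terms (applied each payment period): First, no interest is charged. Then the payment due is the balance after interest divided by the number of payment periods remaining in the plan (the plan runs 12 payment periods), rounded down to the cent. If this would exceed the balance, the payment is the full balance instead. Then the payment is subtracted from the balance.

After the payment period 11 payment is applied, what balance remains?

Payment period 1: $48,212.59 − $4,017.71 → $44,194.88
Payment period 2: $44,194.88 − $4,017.71 → $40,177.17
Payment period 3: $40,177.17 − $4,017.71 → $36,159.46
Payment period 4: $36,159.46 − $4,017.71 → $32,141.75
Payment period 5: $32,141.75 − $4,017.71 → $28,124.04
Payment period 6: $28,124.04 − $4,017.72 → $24,106.32
Payment period 7: $24,106.32 − $4,017.72 → $20,088.60
Payment period 8: $20,088.60 − $4,017.72 → $16,070.88
Payment period 9: $16,070.88 − $4,017.72 → $12,053.16
Payment period 10: $12,053.16 − $4,017.72 → $8,035.44
Payment period 11: $8,035.44 − $4,017.72 → $4,017.72

$4,017.72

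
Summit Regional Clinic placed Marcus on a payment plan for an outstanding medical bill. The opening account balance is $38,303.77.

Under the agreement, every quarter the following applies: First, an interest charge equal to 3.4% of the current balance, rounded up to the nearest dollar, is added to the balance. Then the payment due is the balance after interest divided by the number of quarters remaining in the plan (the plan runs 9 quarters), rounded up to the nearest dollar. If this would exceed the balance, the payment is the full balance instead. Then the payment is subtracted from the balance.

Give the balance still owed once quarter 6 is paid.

Quarter 1: $38,303.77 +$1,303.00 interest = $39,606.77; pay $4,401.00 → $35,205.77
Quarter 2: $35,205.77 +$1,197.00 interest = $36,402.77; pay $4,551.00 → $31,851.77
Quarter 3: $31,851.77 +$1,083.00 interest = $32,934.77; pay $4,705.00 → $28,229.77
Quarter 4: $28,229.77 +$960.00 interest = $29,189.77; pay $4,865.00 → $24,324.77
Quarter 5: $24,324.77 +$828.00 interest = $25,152.77; pay $5,031.00 → $20,121.77
Quarter 6: $20,121.77 +$685.00 interest = $20,806.77; pay $5,202.00 → $15,604.77

$15,604.77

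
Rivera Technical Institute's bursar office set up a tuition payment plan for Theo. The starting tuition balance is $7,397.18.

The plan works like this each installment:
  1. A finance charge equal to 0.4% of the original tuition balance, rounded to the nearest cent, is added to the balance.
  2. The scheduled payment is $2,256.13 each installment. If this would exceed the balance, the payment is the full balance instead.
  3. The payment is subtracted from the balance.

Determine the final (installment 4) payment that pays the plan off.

Installment 1: $7,397.18 +$29.59 interest = $7,426.77; pay $2,256.13 → $5,170.64
Installment 2: $5,170.64 +$29.59 interest = $5,200.23; pay $2,256.13 → $2,944.10
Installment 3: $2,944.10 +$29.59 interest = $2,973.69; pay $2,256.13 → $717.56
Installment 4: $717.56 +$29.59 interest = $747.15; pay $747.15 → $0.00

$747.15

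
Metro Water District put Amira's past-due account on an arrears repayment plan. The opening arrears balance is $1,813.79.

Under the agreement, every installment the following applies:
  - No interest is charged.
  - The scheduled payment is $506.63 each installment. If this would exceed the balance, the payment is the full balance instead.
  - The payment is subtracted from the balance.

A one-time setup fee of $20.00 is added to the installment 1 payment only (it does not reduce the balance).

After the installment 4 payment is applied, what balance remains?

$0.00

# | Opening | Payment | Fee | End bal
1 | $1,813.79 | $506.63 | $20.00 | $1,307.16
2 | $1,307.16 | $506.63 | — | $800.53
3 | $800.53 | $506.63 | — | $293.90
4 | $293.90 | $293.90 | — | $0.00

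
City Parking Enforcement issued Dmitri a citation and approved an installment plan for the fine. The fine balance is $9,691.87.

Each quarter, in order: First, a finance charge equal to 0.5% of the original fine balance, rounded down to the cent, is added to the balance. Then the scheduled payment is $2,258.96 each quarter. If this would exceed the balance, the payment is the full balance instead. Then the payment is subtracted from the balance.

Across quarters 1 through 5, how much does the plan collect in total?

$9,934.12

# | Opening | Interest | Payment | End bal
1 | $9,691.87 | $48.45 | $2,258.96 | $7,481.36
2 | $7,481.36 | $48.45 | $2,258.96 | $5,270.85
3 | $5,270.85 | $48.45 | $2,258.96 | $3,060.34
4 | $3,060.34 | $48.45 | $2,258.96 | $849.83
5 | $849.83 | $48.45 | $898.28 | $0.00
Total paid: $9,934.12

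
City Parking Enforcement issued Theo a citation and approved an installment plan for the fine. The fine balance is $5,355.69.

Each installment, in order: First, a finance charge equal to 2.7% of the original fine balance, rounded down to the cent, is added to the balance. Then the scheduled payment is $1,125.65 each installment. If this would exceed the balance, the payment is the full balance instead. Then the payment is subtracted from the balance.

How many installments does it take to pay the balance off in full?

Installment 1: opening $5,355.69; interest $144.60 → $5,500.29; payment $1,125.65; balance $4,374.64
Installment 2: opening $4,374.64; interest $144.60 → $4,519.24; payment $1,125.65; balance $3,393.59
Installment 3: opening $3,393.59; interest $144.60 → $3,538.19; payment $1,125.65; balance $2,412.54
Installment 4: opening $2,412.54; interest $144.60 → $2,557.14; payment $1,125.65; balance $1,431.49
Installment 5: opening $1,431.49; interest $144.60 → $1,576.09; payment $1,125.65; balance $450.44
Installment 6: opening $450.44; interest $144.60 → $595.04; payment $595.04; balance $0.00
Balance reaches $0.00 in installment 6.

6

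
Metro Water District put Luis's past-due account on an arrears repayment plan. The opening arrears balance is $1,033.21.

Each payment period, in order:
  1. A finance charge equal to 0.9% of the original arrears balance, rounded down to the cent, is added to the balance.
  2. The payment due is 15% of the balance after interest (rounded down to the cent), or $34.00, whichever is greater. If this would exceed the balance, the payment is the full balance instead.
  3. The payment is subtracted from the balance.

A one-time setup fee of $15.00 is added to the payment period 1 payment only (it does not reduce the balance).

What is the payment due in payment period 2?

$134.31

# | Opening | Interest | Payment | Fee | End bal
1 | $1,033.21 | $9.29 | $156.37 | $15.00 | $886.13
2 | $886.13 | $9.29 | $134.31 | — | $761.11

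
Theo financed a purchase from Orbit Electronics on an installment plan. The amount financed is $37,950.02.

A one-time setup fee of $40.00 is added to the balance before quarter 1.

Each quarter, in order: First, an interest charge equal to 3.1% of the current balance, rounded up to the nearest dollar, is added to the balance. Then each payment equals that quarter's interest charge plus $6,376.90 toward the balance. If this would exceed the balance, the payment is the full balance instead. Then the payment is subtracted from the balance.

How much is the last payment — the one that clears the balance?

$6,295.52

Quarter 1: $37,990.02 +$1,178.00 interest = $39,168.02; pay $7,554.90 → $31,613.12
Quarter 2: $31,613.12 +$981.00 interest = $32,594.12; pay $7,357.90 → $25,236.22
Quarter 3: $25,236.22 +$783.00 interest = $26,019.22; pay $7,159.90 → $18,859.32
Quarter 4: $18,859.32 +$585.00 interest = $19,444.32; pay $6,961.90 → $12,482.42
Quarter 5: $12,482.42 +$387.00 interest = $12,869.42; pay $6,763.90 → $6,105.52
Quarter 6: $6,105.52 +$190.00 interest = $6,295.52; pay $6,295.52 → $0.00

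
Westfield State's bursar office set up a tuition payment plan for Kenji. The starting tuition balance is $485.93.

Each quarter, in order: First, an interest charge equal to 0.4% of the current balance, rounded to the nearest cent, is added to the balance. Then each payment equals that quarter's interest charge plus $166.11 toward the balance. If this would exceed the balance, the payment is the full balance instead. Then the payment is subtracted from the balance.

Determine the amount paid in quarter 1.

Quarter 1: opening $485.93; interest $1.94 → $487.87; payment $168.05; balance $319.82

$168.05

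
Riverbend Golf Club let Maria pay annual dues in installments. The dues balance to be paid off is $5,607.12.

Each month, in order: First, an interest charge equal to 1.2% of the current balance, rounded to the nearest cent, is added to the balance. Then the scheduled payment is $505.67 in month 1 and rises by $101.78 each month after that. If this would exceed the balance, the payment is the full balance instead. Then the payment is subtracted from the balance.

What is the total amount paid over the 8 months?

$5,925.07

Month 1: opening $5,607.12; interest $67.29 → $5,674.41; payment $505.67; balance $5,168.74
Month 2: opening $5,168.74; interest $62.02 → $5,230.76; payment $607.45; balance $4,623.31
Month 3: opening $4,623.31; interest $55.48 → $4,678.79; payment $709.23; balance $3,969.56
Month 4: opening $3,969.56; interest $47.63 → $4,017.19; payment $811.01; balance $3,206.18
Month 5: opening $3,206.18; interest $38.47 → $3,244.65; payment $912.79; balance $2,331.86
Month 6: opening $2,331.86; interest $27.98 → $2,359.84; payment $1,014.57; balance $1,345.27
Month 7: opening $1,345.27; interest $16.14 → $1,361.41; payment $1,116.35; balance $245.06
Month 8: opening $245.06; interest $2.94 → $248.00; payment $248.00; balance $0.00
Total paid: $5,925.07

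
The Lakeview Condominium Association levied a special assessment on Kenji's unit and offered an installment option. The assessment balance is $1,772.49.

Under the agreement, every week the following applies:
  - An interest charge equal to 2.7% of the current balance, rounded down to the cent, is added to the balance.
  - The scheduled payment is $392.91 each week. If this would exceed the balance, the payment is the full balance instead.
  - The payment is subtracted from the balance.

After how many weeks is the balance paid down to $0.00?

5

# | Opening | Interest | Payment | End bal
1 | $1,772.49 | $47.85 | $392.91 | $1,427.43
2 | $1,427.43 | $38.54 | $392.91 | $1,073.06
3 | $1,073.06 | $28.97 | $392.91 | $709.12
4 | $709.12 | $19.14 | $392.91 | $335.35
5 | $335.35 | $9.05 | $344.40 | $0.00
Balance reaches $0.00 in week 5.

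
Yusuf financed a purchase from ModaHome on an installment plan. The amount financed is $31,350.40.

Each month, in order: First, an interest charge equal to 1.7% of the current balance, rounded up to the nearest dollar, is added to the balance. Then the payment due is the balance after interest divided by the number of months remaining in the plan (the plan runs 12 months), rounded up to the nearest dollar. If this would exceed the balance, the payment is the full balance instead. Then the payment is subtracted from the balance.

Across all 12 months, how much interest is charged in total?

Month 1: opening $31,350.40; interest $533.00 → $31,883.40; payment $2,657.00; balance $29,226.40
Month 2: opening $29,226.40; interest $497.00 → $29,723.40; payment $2,703.00; balance $27,020.40
Month 3: opening $27,020.40; interest $460.00 → $27,480.40; payment $2,749.00; balance $24,731.40
Month 4: opening $24,731.40; interest $421.00 → $25,152.40; payment $2,795.00; balance $22,357.40
Month 5: opening $22,357.40; interest $381.00 → $22,738.40; payment $2,843.00; balance $19,895.40
Month 6: opening $19,895.40; interest $339.00 → $20,234.40; payment $2,891.00; balance $17,343.40
Month 7: opening $17,343.40; interest $295.00 → $17,638.40; payment $2,940.00; balance $14,698.40
Month 8: opening $14,698.40; interest $250.00 → $14,948.40; payment $2,990.00; balance $11,958.40
Month 9: opening $11,958.40; interest $204.00 → $12,162.40; payment $3,041.00; balance $9,121.40
Month 10: opening $9,121.40; interest $156.00 → $9,277.40; payment $3,093.00; balance $6,184.40
Month 11: opening $6,184.40; interest $106.00 → $6,290.40; payment $3,146.00; balance $3,144.40
Month 12: opening $3,144.40; interest $54.00 → $3,198.40; payment $3,198.40; balance $0.00
Total interest: $533.00 + $497.00 + $460.00 + $421.00 + $381.00 + $339.00 + $295.00 + $250.00 + $204.00 + $156.00 + $106.00 + $54.00 = $3,696.00

$3,696.00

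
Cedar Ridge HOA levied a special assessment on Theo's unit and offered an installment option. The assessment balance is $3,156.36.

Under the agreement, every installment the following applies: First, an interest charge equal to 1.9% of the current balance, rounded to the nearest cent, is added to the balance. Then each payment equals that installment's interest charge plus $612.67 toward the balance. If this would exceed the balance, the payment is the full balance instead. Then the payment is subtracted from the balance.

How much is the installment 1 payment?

Installment 1: opening $3,156.36; interest $59.97 → $3,216.33; payment $672.64; balance $2,543.69

$672.64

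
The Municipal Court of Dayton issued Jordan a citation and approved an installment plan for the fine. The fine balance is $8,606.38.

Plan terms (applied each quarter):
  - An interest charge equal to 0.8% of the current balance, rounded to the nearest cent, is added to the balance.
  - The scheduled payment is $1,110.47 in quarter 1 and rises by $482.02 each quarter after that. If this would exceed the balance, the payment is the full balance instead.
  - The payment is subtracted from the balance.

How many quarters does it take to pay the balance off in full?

Quarter 1: $8,606.38 +$68.85 interest = $8,675.23; pay $1,110.47 → $7,564.76
Quarter 2: $7,564.76 +$60.52 interest = $7,625.28; pay $1,592.49 → $6,032.79
Quarter 3: $6,032.79 +$48.26 interest = $6,081.05; pay $2,074.51 → $4,006.54
Quarter 4: $4,006.54 +$32.05 interest = $4,038.59; pay $2,556.53 → $1,482.06
Quarter 5: $1,482.06 +$11.86 interest = $1,493.92; pay $1,493.92 → $0.00
Balance reaches $0.00 in quarter 5.

5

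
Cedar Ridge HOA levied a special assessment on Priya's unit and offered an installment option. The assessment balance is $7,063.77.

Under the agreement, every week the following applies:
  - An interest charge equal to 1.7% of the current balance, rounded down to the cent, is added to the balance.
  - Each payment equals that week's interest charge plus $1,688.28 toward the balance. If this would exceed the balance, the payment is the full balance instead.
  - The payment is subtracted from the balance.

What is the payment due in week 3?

Week 1: $7,063.77 +$120.08 interest = $7,183.85; pay $1,808.36 → $5,375.49
Week 2: $5,375.49 +$91.38 interest = $5,466.87; pay $1,779.66 → $3,687.21
Week 3: $3,687.21 +$62.68 interest = $3,749.89; pay $1,750.96 → $1,998.93

$1,750.96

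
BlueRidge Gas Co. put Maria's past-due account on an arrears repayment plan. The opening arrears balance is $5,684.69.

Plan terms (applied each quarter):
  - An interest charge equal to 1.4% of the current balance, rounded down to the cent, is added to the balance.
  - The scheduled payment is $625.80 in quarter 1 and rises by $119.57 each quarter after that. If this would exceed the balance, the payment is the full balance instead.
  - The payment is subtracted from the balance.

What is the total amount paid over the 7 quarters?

$6,017.95

Quarter 1: $5,684.69 +$79.58 interest = $5,764.27; pay $625.80 → $5,138.47
Quarter 2: $5,138.47 +$71.93 interest = $5,210.40; pay $745.37 → $4,465.03
Quarter 3: $4,465.03 +$62.51 interest = $4,527.54; pay $864.94 → $3,662.60
Quarter 4: $3,662.60 +$51.27 interest = $3,713.87; pay $984.51 → $2,729.36
Quarter 5: $2,729.36 +$38.21 interest = $2,767.57; pay $1,104.08 → $1,663.49
Quarter 6: $1,663.49 +$23.28 interest = $1,686.77; pay $1,223.65 → $463.12
Quarter 7: $463.12 +$6.48 interest = $469.60; pay $469.60 → $0.00
Total paid: $6,017.95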